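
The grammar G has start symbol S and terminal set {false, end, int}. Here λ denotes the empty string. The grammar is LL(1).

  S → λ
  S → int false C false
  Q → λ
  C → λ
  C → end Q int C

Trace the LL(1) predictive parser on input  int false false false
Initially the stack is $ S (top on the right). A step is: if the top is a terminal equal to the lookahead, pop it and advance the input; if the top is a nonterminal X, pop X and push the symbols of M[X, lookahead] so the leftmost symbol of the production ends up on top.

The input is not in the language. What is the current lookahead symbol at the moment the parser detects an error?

step 1: stack=$ S  input=int false false false $  — expand S → int false C false
step 2: stack=$ false C false int  input=int false false false $  — match int
step 3: stack=$ false C false  input=false false false $  — match false
step 4: stack=$ false C  input=false false $  — expand C → λ
step 5: stack=$ false  input=false false $  — match false
step 6: stack=$  input=false $  — error: stack empty but input remains

false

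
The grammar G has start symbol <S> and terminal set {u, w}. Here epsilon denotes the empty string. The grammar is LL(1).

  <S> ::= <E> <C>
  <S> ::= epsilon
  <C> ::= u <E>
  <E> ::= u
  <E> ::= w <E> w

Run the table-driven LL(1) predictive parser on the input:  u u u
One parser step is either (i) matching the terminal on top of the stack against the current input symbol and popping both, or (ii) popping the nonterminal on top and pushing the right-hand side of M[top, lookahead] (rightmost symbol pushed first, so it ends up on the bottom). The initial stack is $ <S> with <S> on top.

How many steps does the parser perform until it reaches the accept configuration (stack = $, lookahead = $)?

     Stack      Input    Action
  1  $ <S>      u u u $  expand <S> ::= <E> <C>
  2  $ <C> <E>  u u u $  expand <E> ::= u
  3  $ <C> u    u u u $  match u
  4  $ <C>      u u $    expand <C> ::= u <E>
  5  $ <E> u    u u $    match u
  6  $ <E>      u $      expand <E> ::= u
  7  $ u        u $      match u
Accept reached after 7 steps.

7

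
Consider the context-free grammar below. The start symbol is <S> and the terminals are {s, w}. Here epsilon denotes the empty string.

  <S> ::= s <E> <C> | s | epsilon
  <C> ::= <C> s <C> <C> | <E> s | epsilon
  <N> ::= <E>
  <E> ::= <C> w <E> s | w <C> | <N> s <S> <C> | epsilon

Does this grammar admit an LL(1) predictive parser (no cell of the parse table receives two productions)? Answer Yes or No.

FIRST(<S>) = {epsilon, s}
FIRST(<C>) = {epsilon, s, w}
FIRST(<N>) = {epsilon, s, w}
FIRST(<E>) = {epsilon, s, w}
FOLLOW(<S>) = {$, s, w}
FOLLOW(<C>) = {$, s, w}
FOLLOW(<N>) = {s}
FOLLOW(<E>) = {$, s, w}
Cell M[<C>, s] receives both <C> ::= <C> s <C> <C> and <C> ::= <E> s and <C> ::= epsilon — the grammar is not LL(1).

No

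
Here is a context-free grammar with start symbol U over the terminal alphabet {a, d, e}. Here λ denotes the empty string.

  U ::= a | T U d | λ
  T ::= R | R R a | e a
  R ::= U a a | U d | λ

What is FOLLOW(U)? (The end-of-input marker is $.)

FIRST(U) = {λ, a, d, e}  (via T U d)
FIRST(R) = {λ, a, d, e}  (via U a a, U d)
FIRST(T) = {λ, a, d, e}  (via R, R R a)
FOLLOW(U) includes $ since U is the start symbol.
FOLLOW(U): in U::=T U d, U is followed by d with FIRST {d}; in R::=U a a, U is followed by a a with FIRST {a}; in R::=U d, U is followed by d with FIRST {d}. Thus FOLLOW(U) = {$, a, d}.
FOLLOW(T): in U::=T U d, T is followed by U d with FIRST {a, d, e}. Thus FOLLOW(T) = {a, d, e}.
FOLLOW(R): in T::=R, the suffix after R is empty, so FOLLOW(R) ⊇ FOLLOW(T) = {a, d, e}; in T::=R R a (occurrence 1), R is followed by R a with FIRST {a, d, e}; in T::=R R a (occurrence 2), R is followed by a with FIRST {a}. Thus FOLLOW(R) = {a, d, e}.

{$, a, d}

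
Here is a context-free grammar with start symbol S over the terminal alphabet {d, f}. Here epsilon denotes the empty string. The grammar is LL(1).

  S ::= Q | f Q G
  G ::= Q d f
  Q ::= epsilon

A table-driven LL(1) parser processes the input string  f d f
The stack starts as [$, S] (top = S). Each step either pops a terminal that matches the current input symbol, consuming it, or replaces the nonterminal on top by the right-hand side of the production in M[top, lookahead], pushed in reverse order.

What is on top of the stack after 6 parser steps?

f

     Stack    Input    Action
  1  $ S      f d f $  expand S ::= f Q G
  2  $ G Q f  f d f $  match f
  3  $ G Q    d f $    expand Q ::= epsilon
  4  $ G      d f $    expand G ::= Q d f
  5  $ f d Q  d f $    expand Q ::= epsilon
  6  $ f d    d f $    match d
Stack after step 6: $ f (top = f).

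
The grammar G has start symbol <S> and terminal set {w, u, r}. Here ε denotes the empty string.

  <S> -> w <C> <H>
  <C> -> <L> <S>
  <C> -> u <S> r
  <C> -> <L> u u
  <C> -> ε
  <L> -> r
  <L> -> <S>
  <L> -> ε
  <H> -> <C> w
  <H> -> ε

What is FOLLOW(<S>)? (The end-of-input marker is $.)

FIRST(<S>): from <S>->w <C> <H> we get {w}. So FIRST(<S>) = {w}.
FIRST(<L>): from <L>->r we get {r}; from <L>-><S> we get {w}; from <L>->ε we get {ε}. So FIRST(<L>) = {ε, r, w}.
FIRST(<C>): from <C>-><L> <S> we get {r, w}; from <C>->u <S> r we get {u}; from <C>-><L> u u we get {r, u, w}; from <C>->ε we get {ε}. So FIRST(<C>) = {ε, r, u, w}.
FIRST(<H>): from <H>-><C> w we get {r, u, w}; from <H>->ε we get {ε}. So FIRST(<H>) = {ε, r, u, w}.
FOLLOW(<S>) includes $ since <S> is the start symbol.
FOLLOW(<L>): in <C>-><L> <S>, <L> is followed by <S> with FIRST {w}; in <C>-><L> u u, <L> is followed by u u with FIRST {u}. Thus FOLLOW(<L>) = {u, w}.
FOLLOW(<S>): in <C>-><L> <S>, the suffix after <S> is empty, so FOLLOW(<S>) ⊇ FOLLOW(<C>) = {$, r, u, w}; in <C>->u <S> r, <S> is followed by r with FIRST {r}; in <L>-><S>, the suffix after <S> is empty, so FOLLOW(<S>) ⊇ FOLLOW(<L>) = {u, w}. Thus FOLLOW(<S>) = {$, r, u, w}.
FOLLOW(<C>): in <S>->w <C> <H>, <C> is followed by <H> with FIRST {ε, r, u, w}; in <S>->w <C> <H>, the suffix after <C> is nullable, so FOLLOW(<C>) ⊇ FOLLOW(<S>) = {$, r, u, w}; in <H>-><C> w, <C> is followed by w with FIRST {w}. Thus FOLLOW(<C>) = {$, r, u, w}.
FOLLOW(<H>): in <S>->w <C> <H>, the suffix after <H> is empty, so FOLLOW(<H>) ⊇ FOLLOW(<S>) = {$, r, u, w}. Thus FOLLOW(<H>) = {$, r, u, w}.

{$, r, u, w}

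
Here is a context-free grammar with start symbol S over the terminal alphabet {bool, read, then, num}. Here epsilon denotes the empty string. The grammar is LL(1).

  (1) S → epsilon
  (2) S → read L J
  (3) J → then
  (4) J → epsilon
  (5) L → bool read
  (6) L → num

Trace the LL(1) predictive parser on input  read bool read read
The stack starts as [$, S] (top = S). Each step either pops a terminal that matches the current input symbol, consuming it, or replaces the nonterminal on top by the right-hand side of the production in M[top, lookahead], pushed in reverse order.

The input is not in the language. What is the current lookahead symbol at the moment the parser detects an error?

     Stack          Input                  Action
  1  $ S            read bool read read $  expand S → read L J
  2  $ J L read     read bool read read $  match read
  3  $ J L          bool read read $       expand L → bool read
  4  $ J read bool  bool read read $       match bool
  5  $ J read       read read $            match read
  6  $ J            read $                 error: M[J, read] is empty

read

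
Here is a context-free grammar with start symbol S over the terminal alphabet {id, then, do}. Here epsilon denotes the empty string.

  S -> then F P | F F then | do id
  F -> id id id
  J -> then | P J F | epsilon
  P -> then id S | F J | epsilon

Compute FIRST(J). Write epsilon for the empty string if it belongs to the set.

{epsilon, id, then}

FIRST(F) = {id}
FIRST(S) = {do, id, then}  (via F F then)
FIRST(P) = {epsilon, id, then}  (via F J)
FIRST(J) = {epsilon, id, then}  (via P J F)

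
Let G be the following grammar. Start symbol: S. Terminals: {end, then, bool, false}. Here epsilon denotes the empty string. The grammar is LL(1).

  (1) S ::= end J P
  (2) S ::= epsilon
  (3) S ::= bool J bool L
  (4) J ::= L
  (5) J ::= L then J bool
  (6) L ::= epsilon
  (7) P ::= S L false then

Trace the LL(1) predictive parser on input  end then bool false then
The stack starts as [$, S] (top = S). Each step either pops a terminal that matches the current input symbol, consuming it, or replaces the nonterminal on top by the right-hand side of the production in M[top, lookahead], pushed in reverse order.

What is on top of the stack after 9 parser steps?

     Stack              Input                       Action
  1  $ S                end then bool false then $  expand S ::= end J P
  2  $ P J end          end then bool false then $  match end
  3  $ P J              then bool false then $      expand J ::= L then J bool
  4  $ P bool J then L  then bool false then $      expand L ::= epsilon
  5  $ P bool J then    then bool false then $      match then
  6  $ P bool J         bool false then $           expand J ::= L
  7  $ P bool L         bool false then $           expand L ::= epsilon
  8  $ P bool           bool false then $           match bool
  9  $ P                false then $                expand P ::= S L false then
Stack after step 9: $ then false L S (top = S).

S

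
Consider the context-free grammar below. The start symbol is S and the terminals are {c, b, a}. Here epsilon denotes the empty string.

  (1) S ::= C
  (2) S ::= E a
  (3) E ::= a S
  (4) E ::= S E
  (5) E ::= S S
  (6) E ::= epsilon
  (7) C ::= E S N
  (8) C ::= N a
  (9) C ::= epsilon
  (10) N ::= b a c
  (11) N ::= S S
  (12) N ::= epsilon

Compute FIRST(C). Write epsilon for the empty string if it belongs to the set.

FIRST(S): from S::=C we get {epsilon, a, b}; from S::=E a we get {a, b}. So FIRST(S) = {epsilon, a, b}.
FIRST(E): from E::=a S we get {a}; from E::=S E we get {epsilon, a, b}; from E::=S S we get {epsilon, a, b}; from E::=epsilon we get {epsilon}. So FIRST(E) = {epsilon, a, b}.
FIRST(N): from N::=b a c we get {b}; from N::=S S we get {epsilon, a, b}; from N::=epsilon we get {epsilon}. So FIRST(N) = {epsilon, a, b}.
FIRST(C): from C::=E S N we get {epsilon, a, b}; from C::=N a we get {a, b}; from C::=epsilon we get {epsilon}. So FIRST(C) = {epsilon, a, b}.

{epsilon, a, b}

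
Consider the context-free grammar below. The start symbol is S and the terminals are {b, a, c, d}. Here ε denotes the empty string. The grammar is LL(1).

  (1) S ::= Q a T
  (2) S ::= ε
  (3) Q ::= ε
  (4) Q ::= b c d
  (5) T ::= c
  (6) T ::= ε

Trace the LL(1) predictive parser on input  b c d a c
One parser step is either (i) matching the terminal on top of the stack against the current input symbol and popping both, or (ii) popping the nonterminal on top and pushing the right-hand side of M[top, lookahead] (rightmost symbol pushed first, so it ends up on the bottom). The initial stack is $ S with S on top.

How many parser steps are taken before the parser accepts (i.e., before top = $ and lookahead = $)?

8

     Stack        Input        Action
  1  $ S          b c d a c $  expand S ::= Q a T
  2  $ T a Q      b c d a c $  expand Q ::= b c d
  3  $ T a d c b  b c d a c $  match b
  4  $ T a d c    c d a c $    match c
  5  $ T a d      d a c $      match d
  6  $ T a        a c $        match a
  7  $ T          c $          expand T ::= c
  8  $ c          c $          match c
Accept reached after 8 steps.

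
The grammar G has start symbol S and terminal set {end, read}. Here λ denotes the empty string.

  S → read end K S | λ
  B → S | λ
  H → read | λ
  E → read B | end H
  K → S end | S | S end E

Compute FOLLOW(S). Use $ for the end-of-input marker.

{$, end, read}

FIRST(S) = {λ, read}
FIRST(H) = {λ, read}
FIRST(E) = {end, read}
FIRST(B) = {λ, read}  (via S)
FIRST(K) = {λ, end, read}  (via S end, S, S end E)
FOLLOW(S) includes $ since S is the start symbol.
FOLLOW(S): in S→read end K S, the suffix after S is empty (adds nothing new); in B→S, the suffix after S is empty, so FOLLOW(S) ⊇ FOLLOW(B) = {$, end, read}; in K→S end, S is followed by end with FIRST {end}; in K→S, the suffix after S is empty, so FOLLOW(S) ⊇ FOLLOW(K) = {$, end, read}; in K→S end E, S is followed by end E with FIRST {end}. Thus FOLLOW(S) = {$, end, read}.
FOLLOW(K): in S→read end K S, K is followed by S with FIRST {λ, read}; in S→read end K S, the suffix after K is nullable, so FOLLOW(K) ⊇ FOLLOW(S) = {$, end, read}. Thus FOLLOW(K) = {$, end, read}.
FOLLOW(E): in K→S end E, the suffix after E is empty, so FOLLOW(E) ⊇ FOLLOW(K) = {$, end, read}. Thus FOLLOW(E) = {$, end, read}.
FOLLOW(B): in E→read B, the suffix after B is empty, so FOLLOW(B) ⊇ FOLLOW(E) = {$, end, read}. Thus FOLLOW(B) = {$, end, read}.
FOLLOW(H): in E→end H, the suffix after H is empty, so FOLLOW(H) ⊇ FOLLOW(E) = {$, end, read}. Thus FOLLOW(H) = {$, end, read}.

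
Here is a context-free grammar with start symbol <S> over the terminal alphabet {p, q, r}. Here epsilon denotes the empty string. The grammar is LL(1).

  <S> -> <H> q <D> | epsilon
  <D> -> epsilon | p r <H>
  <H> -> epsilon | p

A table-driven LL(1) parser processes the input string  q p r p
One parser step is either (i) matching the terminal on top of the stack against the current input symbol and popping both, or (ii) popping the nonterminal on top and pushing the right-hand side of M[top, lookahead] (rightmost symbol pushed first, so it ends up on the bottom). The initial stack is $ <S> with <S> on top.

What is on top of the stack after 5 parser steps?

step 1: stack=$ <S>  input=q p r p $  — expand <S> -> <H> q <D>
step 2: stack=$ <D> q <H>  input=q p r p $  — expand <H> -> epsilon
step 3: stack=$ <D> q  input=q p r p $  — match q
step 4: stack=$ <D>  input=p r p $  — expand <D> -> p r <H>
step 5: stack=$ <H> r p  input=p r p $  — match p
Stack after step 5: $ <H> r (top = r).

r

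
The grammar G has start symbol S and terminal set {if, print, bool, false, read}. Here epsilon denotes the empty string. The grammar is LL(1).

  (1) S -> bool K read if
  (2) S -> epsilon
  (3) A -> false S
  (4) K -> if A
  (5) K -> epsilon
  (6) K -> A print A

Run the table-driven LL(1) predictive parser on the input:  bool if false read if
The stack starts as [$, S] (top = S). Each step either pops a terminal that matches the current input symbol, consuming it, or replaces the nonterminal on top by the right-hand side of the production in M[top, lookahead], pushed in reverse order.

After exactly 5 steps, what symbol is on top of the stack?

false

     Stack             Input                    Action
  1  $ S               bool if false read if $  expand S -> bool K read if
  2  $ if read K bool  bool if false read if $  match bool
  3  $ if read K       if false read if $       expand K -> if A
  4  $ if read A if    if false read if $       match if
  5  $ if read A       false read if $          expand A -> false S
Stack after step 5: $ if read S false (top = false).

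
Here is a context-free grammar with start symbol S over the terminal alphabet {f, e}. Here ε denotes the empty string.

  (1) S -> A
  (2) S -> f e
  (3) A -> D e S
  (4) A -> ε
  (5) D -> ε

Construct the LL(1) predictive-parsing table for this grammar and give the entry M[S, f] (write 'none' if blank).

S -> f e

FIRST(D): from D->ε we get {ε}. So FIRST(D) = {ε}.
FIRST(A): from A->D e S we get {e}; from A->ε we get {ε}. So FIRST(A) = {ε, e}.
FIRST(S): from S->A we get {ε, e}; from S->f e we get {f}. So FIRST(S) = {ε, e, f}.
FOLLOW(S) includes $ since S is the start symbol.
FOLLOW(S): in A->D e S, the suffix after S is empty, so FOLLOW(S) ⊇ FOLLOW(A) = {$}. Thus FOLLOW(S) = {$}.
FOLLOW(A): in S->A, the suffix after A is empty, so FOLLOW(A) ⊇ FOLLOW(S) = {$}. Thus FOLLOW(A) = {$}.
For S -> A: FIRST(A) = {ε, e}, so it goes in M[S, t] for t ∈ {e}; since ε ∈ FIRST, also for every t ∈ FOLLOW(S) = {$}.
For S -> f e: FIRST(f e) = {f}, so it goes in M[S, t] for t ∈ {f}.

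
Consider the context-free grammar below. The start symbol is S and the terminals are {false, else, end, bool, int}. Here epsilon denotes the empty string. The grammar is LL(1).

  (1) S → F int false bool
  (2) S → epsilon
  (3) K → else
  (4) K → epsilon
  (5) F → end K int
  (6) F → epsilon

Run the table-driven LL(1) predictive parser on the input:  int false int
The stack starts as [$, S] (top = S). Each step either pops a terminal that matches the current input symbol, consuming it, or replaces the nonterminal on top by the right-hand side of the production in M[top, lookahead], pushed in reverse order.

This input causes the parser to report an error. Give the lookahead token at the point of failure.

step 1: stack=$ S  input=int false int $  — expand S → F int false bool
step 2: stack=$ bool false int F  input=int false int $  — expand F → epsilon
step 3: stack=$ bool false int  input=int false int $  — match int
step 4: stack=$ bool false  input=false int $  — match false
step 5: stack=$ bool  input=int $  — error: top is terminal bool but lookahead is int

int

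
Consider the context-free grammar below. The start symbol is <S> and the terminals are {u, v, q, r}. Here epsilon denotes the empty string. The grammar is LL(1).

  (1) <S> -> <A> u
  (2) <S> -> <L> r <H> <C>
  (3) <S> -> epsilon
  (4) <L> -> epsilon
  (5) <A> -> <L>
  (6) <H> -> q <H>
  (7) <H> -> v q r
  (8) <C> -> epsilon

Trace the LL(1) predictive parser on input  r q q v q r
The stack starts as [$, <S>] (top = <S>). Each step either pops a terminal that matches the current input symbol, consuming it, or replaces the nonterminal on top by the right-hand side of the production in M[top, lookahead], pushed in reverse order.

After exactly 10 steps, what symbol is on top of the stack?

r

step 1: stack=$ <S>  input=r q q v q r $  — expand <S> -> <L> r <H> <C>
step 2: stack=$ <C> <H> r <L>  input=r q q v q r $  — expand <L> -> epsilon
step 3: stack=$ <C> <H> r  input=r q q v q r $  — match r
step 4: stack=$ <C> <H>  input=q q v q r $  — expand <H> -> q <H>
step 5: stack=$ <C> <H> q  input=q q v q r $  — match q
step 6: stack=$ <C> <H>  input=q v q r $  — expand <H> -> q <H>
step 7: stack=$ <C> <H> q  input=q v q r $  — match q
step 8: stack=$ <C> <H>  input=v q r $  — expand <H> -> v q r
step 9: stack=$ <C> r q v  input=v q r $  — match v
step 10: stack=$ <C> r q  input=q r $  — match q
Stack after step 10: $ <C> r (top = r).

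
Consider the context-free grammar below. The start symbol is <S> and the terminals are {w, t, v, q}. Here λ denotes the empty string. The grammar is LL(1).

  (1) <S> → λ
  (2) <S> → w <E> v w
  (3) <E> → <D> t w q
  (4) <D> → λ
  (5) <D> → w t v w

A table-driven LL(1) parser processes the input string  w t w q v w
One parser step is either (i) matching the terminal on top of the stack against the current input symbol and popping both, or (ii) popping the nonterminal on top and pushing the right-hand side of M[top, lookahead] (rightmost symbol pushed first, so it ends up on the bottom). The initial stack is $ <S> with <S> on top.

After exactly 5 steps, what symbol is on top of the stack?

step 1: stack=$ <S>  input=w t w q v w $  — expand <S> → w <E> v w
step 2: stack=$ w v <E> w  input=w t w q v w $  — match w
step 3: stack=$ w v <E>  input=t w q v w $  — expand <E> → <D> t w q
step 4: stack=$ w v q w t <D>  input=t w q v w $  — expand <D> → λ
step 5: stack=$ w v q w t  input=t w q v w $  — match t
Stack after step 5: $ w v q w (top = w).

w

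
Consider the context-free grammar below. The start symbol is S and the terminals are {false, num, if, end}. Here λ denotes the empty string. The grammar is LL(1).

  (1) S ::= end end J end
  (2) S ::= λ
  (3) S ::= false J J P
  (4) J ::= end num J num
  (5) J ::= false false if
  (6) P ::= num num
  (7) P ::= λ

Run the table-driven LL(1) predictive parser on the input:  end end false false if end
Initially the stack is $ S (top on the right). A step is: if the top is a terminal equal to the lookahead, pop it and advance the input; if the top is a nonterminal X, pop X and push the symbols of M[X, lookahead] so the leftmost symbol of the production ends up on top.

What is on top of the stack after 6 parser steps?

if

     Stack                 Input                         Action
  1  $ S                   end end false false if end $  expand S ::= end end J end
  2  $ end J end end       end end false false if end $  match end
  3  $ end J end           end false false if end $      match end
  4  $ end J               false false if end $          expand J ::= false false if
  5  $ end if false false  false false if end $          match false
  6  $ end if false        false if end $                match false
Stack after step 6: $ end if (top = if).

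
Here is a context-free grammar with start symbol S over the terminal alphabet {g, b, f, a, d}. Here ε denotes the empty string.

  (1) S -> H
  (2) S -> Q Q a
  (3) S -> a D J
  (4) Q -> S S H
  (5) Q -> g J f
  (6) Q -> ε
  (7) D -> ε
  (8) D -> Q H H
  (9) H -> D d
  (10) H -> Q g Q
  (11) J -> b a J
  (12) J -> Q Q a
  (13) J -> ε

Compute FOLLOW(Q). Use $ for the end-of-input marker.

{$, a, b, d, g}

FIRST(S) = {a, d, g}  (via H, Q Q a)
FIRST(Q) = {ε, a, d, g}  (via S S H)
FIRST(J) = {ε, a, b, d, g}  (via Q Q a)
FIRST(D) = {ε, a, d, g}  (via Q H H)
FIRST(H) = {a, d, g}  (via D d, Q g Q)
FOLLOW(S) includes $ since S is the start symbol.
FOLLOW(S): in Q->S S H (occurrence 1), S is followed by S H with FIRST {a, d, g}; in Q->S S H (occurrence 2), S is followed by H with FIRST {a, d, g}. Thus FOLLOW(S) = {$, a, d, g}.
FOLLOW(D): in S->a D J, D is followed by J with FIRST {ε, a, b, d, g}; in S->a D J, the suffix after D is nullable, so FOLLOW(D) ⊇ FOLLOW(S) = {$, a, d, g}; in H->D d, D is followed by d with FIRST {d}. Thus FOLLOW(D) = {$, a, b, d, g}.
FOLLOW(J): in S->a D J, the suffix after J is empty, so FOLLOW(J) ⊇ FOLLOW(S) = {$, a, d, g}; in Q->g J f, J is followed by f with FIRST {f}; in J->b a J, the suffix after J is empty (adds nothing new). Thus FOLLOW(J) = {$, a, d, f, g}.
FOLLOW(Q): in S->Q Q a (occurrence 1), Q is followed by Q a with FIRST {a, d, g}; in S->Q Q a (occurrence 2), Q is followed by a with FIRST {a}; in D->Q H H, Q is followed by H H with FIRST {a, d, g}; in H->Q g Q (occurrence 1), Q is followed by g Q with FIRST {g}; in H->Q g Q (occurrence 2), the suffix after Q is empty, so FOLLOW(Q) ⊇ FOLLOW(H) = {$, a, b, d, g}; in J->Q Q a (occurrence 1), Q is followed by Q a with FIRST {a, d, g}; in J->Q Q a (occurrence 2), Q is followed by a with FIRST {a}. Thus FOLLOW(Q) = {$, a, b, d, g}.
FOLLOW(H): in S->H, the suffix after H is empty, so FOLLOW(H) ⊇ FOLLOW(S) = {$, a, d, g}; in Q->S S H, the suffix after H is empty, so FOLLOW(H) ⊇ FOLLOW(Q) = {$, a, b, d, g}; in D->Q H H (occurrence 1), H is followed by H with FIRST {a, d, g}; in D->Q H H (occurrence 2), the suffix after H is empty, so FOLLOW(H) ⊇ FOLLOW(D) = {$, a, b, d, g}. Thus FOLLOW(H) = {$, a, b, d, g}.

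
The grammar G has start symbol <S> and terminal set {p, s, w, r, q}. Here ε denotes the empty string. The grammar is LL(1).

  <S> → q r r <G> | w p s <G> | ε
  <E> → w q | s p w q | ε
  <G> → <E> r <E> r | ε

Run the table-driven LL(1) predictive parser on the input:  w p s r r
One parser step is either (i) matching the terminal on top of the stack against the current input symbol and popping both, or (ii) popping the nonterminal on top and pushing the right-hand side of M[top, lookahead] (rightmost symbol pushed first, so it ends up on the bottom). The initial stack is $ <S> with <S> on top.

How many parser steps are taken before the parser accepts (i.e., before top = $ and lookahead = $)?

9

step 1: stack=$ <S>  input=w p s r r $  — expand <S> → w p s <G>
step 2: stack=$ <G> s p w  input=w p s r r $  — match w
step 3: stack=$ <G> s p  input=p s r r $  — match p
step 4: stack=$ <G> s  input=s r r $  — match s
step 5: stack=$ <G>  input=r r $  — expand <G> → <E> r <E> r
step 6: stack=$ r <E> r <E>  input=r r $  — expand <E> → ε
step 7: stack=$ r <E> r  input=r r $  — match r
step 8: stack=$ r <E>  input=r $  — expand <E> → ε
step 9: stack=$ r  input=r $  — match r
Accept reached after 9 steps.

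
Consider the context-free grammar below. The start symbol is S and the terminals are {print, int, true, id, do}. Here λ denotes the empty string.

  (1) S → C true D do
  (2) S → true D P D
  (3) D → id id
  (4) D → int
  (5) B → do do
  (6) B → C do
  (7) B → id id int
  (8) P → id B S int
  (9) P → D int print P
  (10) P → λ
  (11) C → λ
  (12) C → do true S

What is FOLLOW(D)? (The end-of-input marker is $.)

FIRST(D) = {id, int}
FIRST(C) = {λ, do}
FIRST(S) = {do, true}  (via C true D do)
FIRST(B) = {do, id}  (via C do)
FIRST(P) = {λ, id, int}  (via D int print P)
FOLLOW(S) includes $ since S is the start symbol.
FOLLOW(B): in P→id B S int, B is followed by S int with FIRST {do, true}. Thus FOLLOW(B) = {do, true}.
FOLLOW(P): in S→true D P D, P is followed by D with FIRST {id, int}; in P→D int print P, the suffix after P is empty (adds nothing new). Thus FOLLOW(P) = {id, int}.
FOLLOW(C): in S→C true D do, C is followed by true D do with FIRST {true}; in B→C do, C is followed by do with FIRST {do}. Thus FOLLOW(C) = {do, true}.
FOLLOW(S): in P→id B S int, S is followed by int with FIRST {int}; in C→do true S, the suffix after S is empty, so FOLLOW(S) ⊇ FOLLOW(C) = {do, true}. Thus FOLLOW(S) = {$, do, int, true}.
FOLLOW(D): in S→C true D do, D is followed by do with FIRST {do}; in S→true D P D (occurrence 1), D is followed by P D with FIRST {id, int}; in S→true D P D (occurrence 2), the suffix after D is empty, so FOLLOW(D) ⊇ FOLLOW(S) = {$, do, int, true}; in P→D int print P, D is followed by int print P with FIRST {int}. Thus FOLLOW(D) = {$, do, id, int, true}.

{$, do, id, int, true}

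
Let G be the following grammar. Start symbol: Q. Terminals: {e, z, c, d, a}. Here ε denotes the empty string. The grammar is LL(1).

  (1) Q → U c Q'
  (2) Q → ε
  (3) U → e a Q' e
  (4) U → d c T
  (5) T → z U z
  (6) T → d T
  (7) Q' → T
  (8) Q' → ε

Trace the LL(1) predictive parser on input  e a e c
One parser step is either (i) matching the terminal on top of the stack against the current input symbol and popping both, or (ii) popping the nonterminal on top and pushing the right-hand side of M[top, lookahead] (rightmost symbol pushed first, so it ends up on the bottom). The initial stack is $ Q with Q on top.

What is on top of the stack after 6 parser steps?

c

     Stack            Input      Action
  1  $ Q              e a e c $  expand Q → U c Q'
  2  $ Q' c U         e a e c $  expand U → e a Q' e
  3  $ Q' c e Q' a e  e a e c $  match e
  4  $ Q' c e Q' a    a e c $    match a
  5  $ Q' c e Q'      e c $      expand Q' → ε
  6  $ Q' c e         e c $      match e
Stack after step 6: $ Q' c (top = c).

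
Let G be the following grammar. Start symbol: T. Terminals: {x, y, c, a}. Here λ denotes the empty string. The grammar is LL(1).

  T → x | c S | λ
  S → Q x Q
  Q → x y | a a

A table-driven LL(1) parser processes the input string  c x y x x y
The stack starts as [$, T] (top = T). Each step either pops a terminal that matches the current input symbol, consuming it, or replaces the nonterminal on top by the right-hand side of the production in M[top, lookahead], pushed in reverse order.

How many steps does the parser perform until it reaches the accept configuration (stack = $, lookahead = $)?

step 1: stack=$ T  input=c x y x x y $  — expand T → c S
step 2: stack=$ S c  input=c x y x x y $  — match c
step 3: stack=$ S  input=x y x x y $  — expand S → Q x Q
step 4: stack=$ Q x Q  input=x y x x y $  — expand Q → x y
step 5: stack=$ Q x y x  input=x y x x y $  — match x
step 6: stack=$ Q x y  input=y x x y $  — match y
step 7: stack=$ Q x  input=x x y $  — match x
step 8: stack=$ Q  input=x y $  — expand Q → x y
step 9: stack=$ y x  input=x y $  — match x
step 10: stack=$ y  input=y $  — match y
Accept reached after 10 steps.

10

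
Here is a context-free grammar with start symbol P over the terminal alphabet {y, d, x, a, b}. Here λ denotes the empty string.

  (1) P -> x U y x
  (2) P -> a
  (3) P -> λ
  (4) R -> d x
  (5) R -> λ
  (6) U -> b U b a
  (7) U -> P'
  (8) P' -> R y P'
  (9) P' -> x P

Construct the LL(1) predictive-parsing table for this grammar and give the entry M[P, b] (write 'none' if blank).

P -> λ

FIRST(P) = {λ, a, x}
FIRST(R) = {λ, d}
FIRST(P') = {d, x, y}  (via R y P')
FIRST(U) = {b, d, x, y}  (via P')
FOLLOW(P) includes $ since P is the start symbol.
FOLLOW(P'): in U->P', the suffix after P' is empty, so FOLLOW(P') ⊇ FOLLOW(U) = {b, y}; in P'->R y P', the suffix after P' is empty (adds nothing new). Thus FOLLOW(P') = {b, y}.
FOLLOW(P): in P'->x P, the suffix after P is empty, so FOLLOW(P) ⊇ FOLLOW(P') = {b, y}. Thus FOLLOW(P) = {$, b, y}.
For P -> x U y x: FIRST(x U y x) = {x}, so it goes in M[P, t] for t ∈ {x}.
For P -> a: FIRST(a) = {a}, so it goes in M[P, t] for t ∈ {a}.
For P -> λ: FIRST(λ) = {λ}, so it goes in M[P, t] for t ∈ {}; since λ ∈ FIRST, also for every t ∈ FOLLOW(P) = {$, b, y}.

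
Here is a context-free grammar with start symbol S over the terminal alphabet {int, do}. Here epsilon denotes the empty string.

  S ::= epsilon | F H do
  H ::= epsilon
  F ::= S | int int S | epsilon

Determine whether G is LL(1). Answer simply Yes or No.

No

FIRST(S) = {epsilon, do, int}
FIRST(H) = {epsilon}
FIRST(F) = {epsilon, do, int}
FOLLOW(S) = {$, do}
FOLLOW(H) = {do}
FOLLOW(F) = {do}
Cell M[F, do] receives both F ::= S and F ::= epsilon — the grammar is not LL(1).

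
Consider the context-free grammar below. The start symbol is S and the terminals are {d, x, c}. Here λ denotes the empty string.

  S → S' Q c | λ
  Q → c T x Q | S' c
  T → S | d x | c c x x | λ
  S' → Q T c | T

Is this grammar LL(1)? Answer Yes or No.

No

FIRST(S) = {λ, c, d}
FIRST(Q) = {c, d}
FIRST(T) = {λ, c, d}
FIRST(S') = {λ, c, d}
FOLLOW(S) = {$, c, d, x}
FOLLOW(Q) = {c, d}
FOLLOW(T) = {c, d, x}
FOLLOW(S') = {c, d}
Cell M[Q, c] receives both Q → c T x Q and Q → S' c — the grammar is not LL(1).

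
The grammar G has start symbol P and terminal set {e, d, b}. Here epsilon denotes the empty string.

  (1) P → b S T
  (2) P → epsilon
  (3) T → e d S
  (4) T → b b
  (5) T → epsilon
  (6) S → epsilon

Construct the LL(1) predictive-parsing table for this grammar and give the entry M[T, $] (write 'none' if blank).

T → epsilon

FIRST(P): from P→b S T we get {b}; from P→epsilon we get {epsilon}. So FIRST(P) = {epsilon, b}.
FIRST(T): from T→e d S we get {e}; from T→b b we get {b}; from T→epsilon we get {epsilon}. So FIRST(T) = {epsilon, b, e}.
FIRST(S): from S→epsilon we get {epsilon}. So FIRST(S) = {epsilon}.
FOLLOW(P) includes $ since P is the start symbol.
FOLLOW(P): P appears on no right-hand side. Thus FOLLOW(P) = {$}.
FOLLOW(T): in P→b S T, the suffix after T is empty, so FOLLOW(T) ⊇ FOLLOW(P) = {$}. Thus FOLLOW(T) = {$}.
For T → e d S: FIRST(e d S) = {e}, so it goes in M[T, t] for t ∈ {e}.
For T → b b: FIRST(b b) = {b}, so it goes in M[T, t] for t ∈ {b}.
For T → epsilon: FIRST(epsilon) = {epsilon}, so it goes in M[T, t] for t ∈ {}; since epsilon ∈ FIRST, also for every t ∈ FOLLOW(T) = {$}.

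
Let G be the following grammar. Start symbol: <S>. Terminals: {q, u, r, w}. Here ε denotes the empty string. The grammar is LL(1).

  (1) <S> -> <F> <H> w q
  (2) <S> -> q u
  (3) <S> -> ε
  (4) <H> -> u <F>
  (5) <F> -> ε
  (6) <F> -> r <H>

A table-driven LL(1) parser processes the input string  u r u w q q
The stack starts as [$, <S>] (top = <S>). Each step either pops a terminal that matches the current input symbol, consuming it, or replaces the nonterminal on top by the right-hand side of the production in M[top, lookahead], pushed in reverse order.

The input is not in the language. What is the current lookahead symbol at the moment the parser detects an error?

q

      Stack          Input          Action
   1  $ <S>          u r u w q q $  expand <S> -> <F> <H> w q
   2  $ q w <H> <F>  u r u w q q $  expand <F> -> ε
   3  $ q w <H>      u r u w q q $  expand <H> -> u <F>
   4  $ q w <F> u    u r u w q q $  match u
   5  $ q w <F>      r u w q q $    expand <F> -> r <H>
   6  $ q w <H> r    r u w q q $    match r
   7  $ q w <H>      u w q q $      expand <H> -> u <F>
   8  $ q w <F> u    u w q q $      match u
   9  $ q w <F>      w q q $        expand <F> -> ε
  10  $ q w          w q q $        match w
  11  $ q            q q $          match q
  12  $              q $            error: stack empty but input remains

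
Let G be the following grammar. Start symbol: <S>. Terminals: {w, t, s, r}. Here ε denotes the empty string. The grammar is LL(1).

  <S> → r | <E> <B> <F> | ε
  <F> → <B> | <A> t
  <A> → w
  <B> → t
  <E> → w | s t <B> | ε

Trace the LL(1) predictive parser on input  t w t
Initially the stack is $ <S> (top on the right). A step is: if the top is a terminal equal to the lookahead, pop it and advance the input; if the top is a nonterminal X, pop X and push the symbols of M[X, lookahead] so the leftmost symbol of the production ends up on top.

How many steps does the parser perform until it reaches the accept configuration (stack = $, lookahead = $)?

     Stack          Input    Action
  1  $ <S>          t w t $  expand <S> → <E> <B> <F>
  2  $ <F> <B> <E>  t w t $  expand <E> → ε
  3  $ <F> <B>      t w t $  expand <B> → t
  4  $ <F> t        t w t $  match t
  5  $ <F>          w t $    expand <F> → <A> t
  6  $ t <A>        w t $    expand <A> → w
  7  $ t w          w t $    match w
  8  $ t            t $      match t
Accept reached after 8 steps.

8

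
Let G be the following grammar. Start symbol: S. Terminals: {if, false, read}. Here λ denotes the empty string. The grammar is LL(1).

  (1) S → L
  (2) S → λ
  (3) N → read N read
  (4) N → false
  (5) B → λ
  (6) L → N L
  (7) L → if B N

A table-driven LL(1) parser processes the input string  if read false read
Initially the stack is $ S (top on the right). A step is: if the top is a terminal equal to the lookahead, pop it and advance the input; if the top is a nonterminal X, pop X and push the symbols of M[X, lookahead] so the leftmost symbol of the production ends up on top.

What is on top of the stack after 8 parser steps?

read

     Stack          Input                 Action
  1  $ S            if read false read $  expand S → L
  2  $ L            if read false read $  expand L → if B N
  3  $ N B if       if read false read $  match if
  4  $ N B          read false read $     expand B → λ
  5  $ N            read false read $     expand N → read N read
  6  $ read N read  read false read $     match read
  7  $ read N       false read $          expand N → false
  8  $ read false   false read $          match false
Stack after step 8: $ read (top = read).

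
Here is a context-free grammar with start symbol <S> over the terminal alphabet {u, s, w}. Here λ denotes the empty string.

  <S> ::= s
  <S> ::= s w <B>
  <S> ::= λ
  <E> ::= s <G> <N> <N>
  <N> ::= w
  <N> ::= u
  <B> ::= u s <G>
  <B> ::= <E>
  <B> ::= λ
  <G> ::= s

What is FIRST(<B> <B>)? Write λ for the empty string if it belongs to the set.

FIRST(<S>) = {λ, s}
FIRST(<E>) = {s}
FIRST(<N>) = {u, w}
FIRST(<G>) = {s}
FIRST(<B>) = {λ, s, u}  (via <E>)
FIRST(<B> <B>): take FIRST of each symbol in turn, carrying on past any symbol whose FIRST contains λ; result {λ, s, u}.

{λ, s, u}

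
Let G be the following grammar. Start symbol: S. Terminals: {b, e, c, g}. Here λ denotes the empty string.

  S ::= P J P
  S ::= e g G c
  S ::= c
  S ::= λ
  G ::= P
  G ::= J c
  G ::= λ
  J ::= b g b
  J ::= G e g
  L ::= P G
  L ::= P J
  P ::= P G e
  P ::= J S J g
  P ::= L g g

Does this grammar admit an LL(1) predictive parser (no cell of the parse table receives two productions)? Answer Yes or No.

FIRST(S) = {λ, b, c, e}
FIRST(G) = {λ, b, e}
FIRST(J) = {b, e}
FIRST(L) = {b, e}
FIRST(P) = {b, e}
FOLLOW(S) = {$, b, e}
FOLLOW(G) = {c, e, g}
FOLLOW(J) = {b, c, e, g}
FOLLOW(L) = {g}
FOLLOW(P) = {$, b, c, e, g}
Cell M[G, b] receives both G ::= P and G ::= J c — the grammar is not LL(1).

No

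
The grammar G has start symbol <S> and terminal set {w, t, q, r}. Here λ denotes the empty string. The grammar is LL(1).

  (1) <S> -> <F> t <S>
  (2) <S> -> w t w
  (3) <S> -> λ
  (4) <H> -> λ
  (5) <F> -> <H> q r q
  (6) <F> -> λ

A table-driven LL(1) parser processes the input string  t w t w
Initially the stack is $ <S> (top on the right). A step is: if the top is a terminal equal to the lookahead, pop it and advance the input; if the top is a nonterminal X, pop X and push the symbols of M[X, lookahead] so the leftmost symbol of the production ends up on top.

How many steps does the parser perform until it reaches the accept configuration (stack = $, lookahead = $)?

     Stack        Input      Action
  1  $ <S>        t w t w $  expand <S> -> <F> t <S>
  2  $ <S> t <F>  t w t w $  expand <F> -> λ
  3  $ <S> t      t w t w $  match t
  4  $ <S>        w t w $    expand <S> -> w t w
  5  $ w t w      w t w $    match w
  6  $ w t        t w $      match t
  7  $ w          w $        match w
Accept reached after 7 steps.

7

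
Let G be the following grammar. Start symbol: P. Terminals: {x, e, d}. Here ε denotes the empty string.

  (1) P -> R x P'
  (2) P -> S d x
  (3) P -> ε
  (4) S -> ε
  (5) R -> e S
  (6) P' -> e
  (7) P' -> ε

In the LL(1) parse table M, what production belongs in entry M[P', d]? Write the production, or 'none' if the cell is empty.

FIRST(S): from S->ε we get {ε}. So FIRST(S) = {ε}.
FIRST(R): from R->e S we get {e}. So FIRST(R) = {e}.
FIRST(P'): from P'->e we get {e}; from P'->ε we get {ε}. So FIRST(P') = {ε, e}.
FIRST(P): from P->R x P' we get {e}; from P->S d x we get {d}; from P->ε we get {ε}. So FIRST(P) = {ε, d, e}.
FOLLOW(P) includes $ since P is the start symbol.
FOLLOW(P): P appears on no right-hand side. Thus FOLLOW(P) = {$}.
FOLLOW(P'): in P->R x P', the suffix after P' is empty, so FOLLOW(P') ⊇ FOLLOW(P) = {$}. Thus FOLLOW(P') = {$}.
For P' -> e: FIRST(e) = {e}, so it goes in M[P', t] for t ∈ {e}.
For P' -> ε: FIRST(ε) = {ε}, so it goes in M[P', t] for t ∈ {}; since ε ∈ FIRST, also for every t ∈ FOLLOW(P') = {$}.
None of these place a production in M[P', d].

none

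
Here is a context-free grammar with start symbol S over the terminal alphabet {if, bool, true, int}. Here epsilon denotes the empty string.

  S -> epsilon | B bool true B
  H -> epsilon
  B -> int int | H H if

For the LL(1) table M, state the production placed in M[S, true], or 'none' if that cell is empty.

FIRST(H): from H->epsilon we get {epsilon}. So FIRST(H) = {epsilon}.
FIRST(B): from B->int int we get {int}; from B->H H if we get {if}. So FIRST(B) = {if, int}.
FIRST(S): from S->epsilon we get {epsilon}; from S->B bool true B we get {if, int}. So FIRST(S) = {epsilon, if, int}.
FOLLOW(S) includes $ since S is the start symbol.
FOLLOW(S): S appears on no right-hand side. Thus FOLLOW(S) = {$}.
For S -> epsilon: FIRST(epsilon) = {epsilon}, so it goes in M[S, t] for t ∈ {}; since epsilon ∈ FIRST, also for every t ∈ FOLLOW(S) = {$}.
For S -> B bool true B: FIRST(B bool true B) = {if, int}, so it goes in M[S, t] for t ∈ {if, int}.
None of these place a production in M[S, true].

none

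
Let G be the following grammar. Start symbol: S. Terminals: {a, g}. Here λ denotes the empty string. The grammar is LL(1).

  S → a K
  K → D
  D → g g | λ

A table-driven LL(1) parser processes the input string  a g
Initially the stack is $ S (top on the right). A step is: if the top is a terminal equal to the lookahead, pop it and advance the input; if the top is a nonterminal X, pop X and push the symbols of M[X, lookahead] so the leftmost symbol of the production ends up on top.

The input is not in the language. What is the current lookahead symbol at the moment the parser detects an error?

     Stack  Input  Action
  1  $ S    a g $  expand S → a K
  2  $ K a  a g $  match a
  3  $ K    g $    expand K → D
  4  $ D    g $    expand D → g g
  5  $ g g  g $    match g
  6  $ g    $      error: top is terminal g but lookahead is $

$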